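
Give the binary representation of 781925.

Using repeated division by 2:
781925 ÷ 2 = 390962 remainder 1
390962 ÷ 2 = 195481 remainder 0
195481 ÷ 2 = 97740 remainder 1
97740 ÷ 2 = 48870 remainder 0
48870 ÷ 2 = 24435 remainder 0
24435 ÷ 2 = 12217 remainder 1
12217 ÷ 2 = 6108 remainder 1
6108 ÷ 2 = 3054 remainder 0
3054 ÷ 2 = 1527 remainder 0
1527 ÷ 2 = 763 remainder 1
763 ÷ 2 = 381 remainder 1
381 ÷ 2 = 190 remainder 1
190 ÷ 2 = 95 remainder 0
95 ÷ 2 = 47 remainder 1
47 ÷ 2 = 23 remainder 1
23 ÷ 2 = 11 remainder 1
11 ÷ 2 = 5 remainder 1
5 ÷ 2 = 2 remainder 1
2 ÷ 2 = 1 remainder 0
1 ÷ 2 = 0 remainder 1
Reading remainders bottom to top: 10111110111001100101



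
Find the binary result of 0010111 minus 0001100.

Method 1 - Direct subtraction (column by column from the right: bit − bit − borrow-in; if negative, add 2 and borrow 1 from the next column):
borrow: 0010000
        0010111
-       0001100
---------------
        0001011

Method 2 - Add two's complement:
Two's complement of 0001100: invert → 1110011, add 1 → 1110100
  0010111
+ 1110100
---------
 10001011  (end carry out of the top bit = 1)
Discarding the end carry: 0001011
Decimal check:
  0010111 = 16 + 4 + 2 + 1 = 23
  0001100 = 8 + 4 = 12
  23 - 12 = 11, and 0001011 = 8 + 2 + 1 = 11 ✓



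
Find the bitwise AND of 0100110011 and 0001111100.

AND: 1 only when both bits are 1
  0100110011
& 0001111100
------------
  0000110000
Decimal: 307 & 124 = 48



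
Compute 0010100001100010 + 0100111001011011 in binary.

Add column by column from the right: bit + bit + carry-in; write the sum mod 2, carry 1 when the sum is 2 or 3.
carry:  0001000010000100
        0010100001100010
+       0100111001011011
------------------------
       00111011010111101
(the carry out of the leftmost column, 0, becomes the leading bit)
Decimal check:
  0010100001100010 = 8192 + 2048 + 64 + 32 + 2 = 10338
  0100111001011011 = 16384 + 2048 + 1024 + 512 + 64 + 16 + 8 + 2 + 1 = 20059
  10338 + 20059 = 30397, and 00111011010111101 = 16384 + 8192 + 4096 + 1024 + 512 + 128 + 32 + 16 + 8 + 4 + 1 = 30397 ✓



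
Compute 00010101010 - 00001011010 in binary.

Method 1 - Direct subtraction (column by column from the right: bit − bit − borrow-in; if negative, add 2 and borrow 1 from the next column):
borrow: 00010100000
        00010101010
-       00001011010
-------------------
        00001010000

Method 2 - Add two's complement:
Two's complement of 00001011010: invert → 11110100101, add 1 → 11110100110
  00010101010
+ 11110100110
-------------
 100001010000  (end carry out of the top bit = 1)
Discarding the end carry: 00001010000
Decimal check:
  00010101010 = 128 + 32 + 8 + 2 = 170
  00001011010 = 64 + 16 + 8 + 2 = 90
  170 - 90 = 80, and 00001010000 = 64 + 16 = 80 ✓



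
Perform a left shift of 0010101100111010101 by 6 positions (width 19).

Original: 0010101100111010101 (decimal 88533)
Shift left by 6 positions
Append 6 zeros on the right and drop the 6 high bits that overflow the 19-bit width
Result: 1100111010101000000 (decimal 423232)
Equivalent: 88533 << 6 = 88533 × 2^6 = 5666112, truncated to 19 bits = 423232



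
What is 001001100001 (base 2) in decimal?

Sum of powers of 2 for each 1-bit:
2^0 + 2^5 + 2^6 + 2^9
= 1 + 32 + 64 + 512
= 609



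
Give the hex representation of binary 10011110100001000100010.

Group into 4-bit nibbles from right:
  0100 = 4
  1111 = F
  0100 = 4
  0010 = 2
  0010 = 2
  0010 = 2
Result: 4F4222



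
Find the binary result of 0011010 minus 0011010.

Method 1 - Direct subtraction (column by column from the right: bit − bit − borrow-in; if negative, add 2 and borrow 1 from the next column):
borrow: 0000000
        0011010
-       0011010
---------------
        0000000

Method 2 - Add two's complement:
Two's complement of 0011010: invert → 1100101, add 1 → 1100110
  0011010
+ 1100110
---------
 10000000  (end carry out of the top bit = 1)
Discarding the end carry: 0000000
Decimal check:
  0011010 = 16 + 8 + 2 = 26
  0011010 = 16 + 8 + 2 = 26
  26 - 26 = 0, and 0000000 = 0 ✓



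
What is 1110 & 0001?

AND: 1 only when both bits are 1
  1110
& 0001
------
  0000
Decimal: 14 & 1 = 0



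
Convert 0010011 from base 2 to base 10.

Sum of powers of 2 for each 1-bit:
2^0 + 2^1 + 2^4
= 1 + 2 + 16
= 19



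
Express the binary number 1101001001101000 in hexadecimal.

Group into 4-bit nibbles from right:
  1101 = D
  0010 = 2
  0110 = 6
  1000 = 8
Result: D268



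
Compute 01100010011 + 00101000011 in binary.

Add column by column from the right: bit + bit + carry-in; write the sum mod 2, carry 1 when the sum is 2 or 3.
carry:  11000000110
        01100010011
+       00101000011
-------------------
       010001010110
(the carry out of the leftmost column, 0, becomes the leading bit)
Decimal check:
  01100010011 = 512 + 256 + 16 + 2 + 1 = 787
  00101000011 = 256 + 64 + 2 + 1 = 323
  787 + 323 = 1110, and 010001010110 = 1024 + 64 + 16 + 4 + 2 = 1110 ✓



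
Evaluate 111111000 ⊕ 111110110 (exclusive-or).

XOR: 1 when bits differ
  111111000
^ 111110110
-----------
  000001110
Decimal: 504 ^ 502 = 14



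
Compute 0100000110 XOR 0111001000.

XOR: 1 when bits differ
  0100000110
^ 0111001000
------------
  0011001110
Decimal: 262 ^ 456 = 206



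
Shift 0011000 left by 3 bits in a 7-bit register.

Original: 0011000 (decimal 24)
Shift left by 3 positions
Append 3 zeros on the right and drop the 3 high bits that overflow the 7-bit width
Result: 1000000 (decimal 64)
Equivalent: 24 << 3 = 24 × 2^3 = 192, truncated to 7 bits = 64



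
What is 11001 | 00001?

OR: 1 when either bit is 1
  11001
| 00001
-------
  11001
Decimal: 25 | 1 = 25



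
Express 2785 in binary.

Using repeated division by 2:
2785 ÷ 2 = 1392 remainder 1
1392 ÷ 2 = 696 remainder 0
696 ÷ 2 = 348 remainder 0
348 ÷ 2 = 174 remainder 0
174 ÷ 2 = 87 remainder 0
87 ÷ 2 = 43 remainder 1
43 ÷ 2 = 21 remainder 1
21 ÷ 2 = 10 remainder 1
10 ÷ 2 = 5 remainder 0
5 ÷ 2 = 2 remainder 1
2 ÷ 2 = 1 remainder 0
1 ÷ 2 = 0 remainder 1
Reading remainders bottom to top: 101011100001



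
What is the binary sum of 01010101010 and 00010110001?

Add column by column from the right: bit + bit + carry-in; write the sum mod 2, carry 1 when the sum is 2 or 3.
carry:  00101000000
        01010101010
+       00010110001
-------------------
       001101011011
(the carry out of the leftmost column, 0, becomes the leading bit)
Decimal check:
  01010101010 = 512 + 128 + 32 + 8 + 2 = 682
  00010110001 = 128 + 32 + 16 + 1 = 177
  682 + 177 = 859, and 001101011011 = 512 + 256 + 64 + 16 + 8 + 2 + 1 = 859 ✓



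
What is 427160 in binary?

Using repeated division by 2:
427160 ÷ 2 = 213580 remainder 0
213580 ÷ 2 = 106790 remainder 0
106790 ÷ 2 = 53395 remainder 0
53395 ÷ 2 = 26697 remainder 1
26697 ÷ 2 = 13348 remainder 1
13348 ÷ 2 = 6674 remainder 0
6674 ÷ 2 = 3337 remainder 0
3337 ÷ 2 = 1668 remainder 1
1668 ÷ 2 = 834 remainder 0
834 ÷ 2 = 417 remainder 0
417 ÷ 2 = 208 remainder 1
208 ÷ 2 = 104 remainder 0
104 ÷ 2 = 52 remainder 0
52 ÷ 2 = 26 remainder 0
26 ÷ 2 = 13 remainder 0
13 ÷ 2 = 6 remainder 1
6 ÷ 2 = 3 remainder 0
3 ÷ 2 = 1 remainder 1
1 ÷ 2 = 0 remainder 1
Reading remainders bottom to top: 1101000010010011000



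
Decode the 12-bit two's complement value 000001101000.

Binary: 000001101000
Sign bit: 0 (non-negative)
Read directly as an unsigned value:
000001101000 = 64 + 32 + 8 = 104
Value: 104



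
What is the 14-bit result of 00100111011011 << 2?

Original: 00100111011011 (decimal 2523)
Shift left by 2 positions
Append 2 zeros on the right
Result: 10011101101100 (decimal 10092)
Equivalent: 2523 << 2 = 2523 × 2^2 = 10092



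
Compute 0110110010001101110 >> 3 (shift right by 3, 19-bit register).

Original: 0110110010001101110 (decimal 222318)
Shift right by 3 positions
Drop the 3 low bits; fill with zeros on the left
Result: 0000110110010001101 (decimal 27789)
Equivalent: 222318 >> 3 = 222318 ÷ 2^3 = 27789



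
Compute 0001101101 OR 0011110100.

OR: 1 when either bit is 1
  0001101101
| 0011110100
------------
  0011111101
Decimal: 109 | 244 = 253



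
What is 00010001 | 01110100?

OR: 1 when either bit is 1
  00010001
| 01110100
----------
  01110101
Decimal: 17 | 116 = 117



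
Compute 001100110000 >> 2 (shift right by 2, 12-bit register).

Original: 001100110000 (decimal 816)
Shift right by 2 positions
Drop the 2 low bits; fill with zeros on the left
Result: 000011001100 (decimal 204)
Equivalent: 816 >> 2 = 816 ÷ 2^2 = 204



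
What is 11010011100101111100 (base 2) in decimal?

Sum of powers of 2 for each 1-bit:
2^2 + 2^3 + 2^4 + 2^5 + 2^6 + 2^8 + 2^11 + 2^12 + 2^13 + 2^16 + 2^18 + 2^19
= 4 + 8 + 16 + 32 + 64 + 256 + 2048 + 4096 + 8192 + 65536 + 262144 + 524288
= 866684



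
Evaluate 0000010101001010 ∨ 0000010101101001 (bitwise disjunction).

OR: 1 when either bit is 1
  0000010101001010
| 0000010101101001
------------------
  0000010101101011
Decimal: 1354 | 1385 = 1387



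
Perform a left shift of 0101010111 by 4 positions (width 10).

Original: 0101010111 (decimal 343)
Shift left by 4 positions
Append 4 zeros on the right and drop the 4 high bits that overflow the 10-bit width
Result: 0101110000 (decimal 368)
Equivalent: 343 << 4 = 343 × 2^4 = 5488, truncated to 10 bits = 368



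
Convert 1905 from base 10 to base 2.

Using repeated division by 2:
1905 ÷ 2 = 952 remainder 1
952 ÷ 2 = 476 remainder 0
476 ÷ 2 = 238 remainder 0
238 ÷ 2 = 119 remainder 0
119 ÷ 2 = 59 remainder 1
59 ÷ 2 = 29 remainder 1
29 ÷ 2 = 14 remainder 1
14 ÷ 2 = 7 remainder 0
7 ÷ 2 = 3 remainder 1
3 ÷ 2 = 1 remainder 1
1 ÷ 2 = 0 remainder 1
Reading remainders bottom to top: 11101110001



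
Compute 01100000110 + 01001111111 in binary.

Add column by column from the right: bit + bit + carry-in; write the sum mod 2, carry 1 when the sum is 2 or 3.
carry:  10011111100
        01100000110
+       01001111111
-------------------
       010110000101
(the carry out of the leftmost column, 0, becomes the leading bit)
Decimal check:
  01100000110 = 512 + 256 + 4 + 2 = 774
  01001111111 = 512 + 64 + 32 + 16 + 8 + 4 + 2 + 1 = 639
  774 + 639 = 1413, and 010110000101 = 1024 + 256 + 128 + 4 + 1 = 1413 ✓



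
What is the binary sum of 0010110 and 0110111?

Add column by column from the right: bit + bit + carry-in; write the sum mod 2, carry 1 when the sum is 2 or 3.
carry:  1101100
        0010110
+       0110111
---------------
       01001101
(the carry out of the leftmost column, 0, becomes the leading bit)
Decimal check:
  0010110 = 16 + 4 + 2 = 22
  0110111 = 32 + 16 + 4 + 2 + 1 = 55
  22 + 55 = 77, and 01001101 = 64 + 8 + 4 + 1 = 77 ✓



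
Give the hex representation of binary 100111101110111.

Group into 4-bit nibbles from right:
  0100 = 4
  1111 = F
  0111 = 7
  0111 = 7
Result: 4F77



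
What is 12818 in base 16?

Using repeated division by 16 (digits 10–15 are A–F):
12818 ÷ 16 = 801 remainder 2
801 ÷ 16 = 50 remainder 1
50 ÷ 16 = 3 remainder 2
3 ÷ 16 = 0 remainder 3
Reading remainders bottom to top: 3212



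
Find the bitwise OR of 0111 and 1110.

OR: 1 when either bit is 1
  0111
| 1110
------
  1111
Decimal: 7 | 14 = 15



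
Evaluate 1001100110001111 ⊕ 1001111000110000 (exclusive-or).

XOR: 1 when bits differ
  1001100110001111
^ 1001111000110000
------------------
  0000011110111111
Decimal: 39311 ^ 40496 = 1983



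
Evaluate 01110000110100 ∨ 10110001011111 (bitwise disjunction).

OR: 1 when either bit is 1
  01110000110100
| 10110001011111
----------------
  11110001111111
Decimal: 7220 | 11359 = 15487



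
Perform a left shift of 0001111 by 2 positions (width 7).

Original: 0001111 (decimal 15)
Shift left by 2 positions
Append 2 zeros on the right
Result: 0111100 (decimal 60)
Equivalent: 15 << 2 = 15 × 2^2 = 60



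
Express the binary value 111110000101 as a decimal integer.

Sum of powers of 2 for each 1-bit:
2^0 + 2^2 + 2^7 + 2^8 + 2^9 + 2^10 + 2^11
= 1 + 4 + 128 + 256 + 512 + 1024 + 2048
= 3973



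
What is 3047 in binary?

Using repeated division by 2:
3047 ÷ 2 = 1523 remainder 1
1523 ÷ 2 = 761 remainder 1
761 ÷ 2 = 380 remainder 1
380 ÷ 2 = 190 remainder 0
190 ÷ 2 = 95 remainder 0
95 ÷ 2 = 47 remainder 1
47 ÷ 2 = 23 remainder 1
23 ÷ 2 = 11 remainder 1
11 ÷ 2 = 5 remainder 1
5 ÷ 2 = 2 remainder 1
2 ÷ 2 = 1 remainder 0
1 ÷ 2 = 0 remainder 1
Reading remainders bottom to top: 101111100111



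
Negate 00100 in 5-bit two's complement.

Original: 00100
Step 1 - Invert all bits: 11011
Step 2 - Add 1: 11100
Verification: 00100 + 11100 = 100000; discarding the end carry (carry out of the top bit) leaves the 5-bit value 00000, as required for x + (-x)



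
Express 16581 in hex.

Using repeated division by 16 (digits 10–15 are A–F):
16581 ÷ 16 = 1036 remainder 5
1036 ÷ 16 = 64 remainder 12 (C)
64 ÷ 16 = 4 remainder 0
4 ÷ 16 = 0 remainder 4
Reading remainders bottom to top: 40C5



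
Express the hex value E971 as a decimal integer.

Expand by place value (powers of 16):
Digit values: E = 14
E971 = 14 × 16^3 + 9 × 16^2 + 7 × 16^1 + 1 × 16^0
= 14 × 4096 + 9 × 256 + 7 × 16 + 1 × 1
= 57344 + 2304 + 112 + 1
= 59761



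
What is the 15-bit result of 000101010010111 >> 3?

Original: 000101010010111 (decimal 2711)
Shift right by 3 positions
Drop the 3 low bits; fill with zeros on the left
Result: 000000101010010 (decimal 338)
Equivalent: 2711 >> 3 = 2711 ÷ 2^3 = 338



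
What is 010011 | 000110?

OR: 1 when either bit is 1
  010011
| 000110
--------
  010111
Decimal: 19 | 6 = 23



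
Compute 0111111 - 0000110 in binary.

Method 1 - Direct subtraction (column by column from the right: bit − bit − borrow-in; if negative, add 2 and borrow 1 from the next column):
borrow: 0000000
        0111111
-       0000110
---------------
        0111001

Method 2 - Add two's complement:
Two's complement of 0000110: invert → 1111001, add 1 → 1111010
  0111111
+ 1111010
---------
 10111001  (end carry out of the top bit = 1)
Discarding the end carry: 0111001
Decimal check:
  0111111 = 32 + 16 + 8 + 4 + 2 + 1 = 63
  0000110 = 4 + 2 = 6
  63 - 6 = 57, and 0111001 = 32 + 16 + 8 + 1 = 57 ✓



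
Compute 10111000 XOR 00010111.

XOR: 1 when bits differ
  10111000
^ 00010111
----------
  10101111
Decimal: 184 ^ 23 = 175



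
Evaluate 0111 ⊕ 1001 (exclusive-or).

XOR: 1 when bits differ
  0111
^ 1001
------
  1110
Decimal: 7 ^ 9 = 14



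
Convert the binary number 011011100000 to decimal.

Sum of powers of 2 for each 1-bit:
2^5 + 2^6 + 2^7 + 2^9 + 2^10
= 32 + 64 + 128 + 512 + 1024
= 1760



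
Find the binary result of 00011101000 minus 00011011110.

Method 1 - Direct subtraction (column by column from the right: bit − bit − borrow-in; if negative, add 2 and borrow 1 from the next column):
borrow: 00000111100
        00011101000
-       00011011110
-------------------
        00000001010

Method 2 - Add two's complement:
Two's complement of 00011011110: invert → 11100100001, add 1 → 11100100010
  00011101000
+ 11100100010
-------------
 100000001010  (end carry out of the top bit = 1)
Discarding the end carry: 00000001010
Decimal check:
  00011101000 = 128 + 64 + 32 + 8 = 232
  00011011110 = 128 + 64 + 16 + 8 + 4 + 2 = 222
  232 - 222 = 10, and 00000001010 = 8 + 2 = 10 ✓



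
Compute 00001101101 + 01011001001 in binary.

Add column by column from the right: bit + bit + carry-in; write the sum mod 2, carry 1 when the sum is 2 or 3.
carry:  00110010010
        00001101101
+       01011001001
-------------------
       001100110110
(the carry out of the leftmost column, 0, becomes the leading bit)
Decimal check:
  00001101101 = 64 + 32 + 8 + 4 + 1 = 109
  01011001001 = 512 + 128 + 64 + 8 + 1 = 713
  109 + 713 = 822, and 001100110110 = 512 + 256 + 32 + 16 + 4 + 2 = 822 ✓



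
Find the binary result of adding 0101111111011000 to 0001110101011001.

Add column by column from the right: bit + bit + carry-in; write the sum mod 2, carry 1 when the sum is 2 or 3.
carry:  0011111110110000
        0101111111011000
+       0001110101011001
------------------------
       00111110100110001
(the carry out of the leftmost column, 0, becomes the leading bit)
Decimal check:
  0101111111011000 = 16384 + 4096 + 2048 + 1024 + 512 + 256 + 128 + 64 + 16 + 8 = 24536
  0001110101011001 = 4096 + 2048 + 1024 + 256 + 64 + 16 + 8 + 1 = 7513
  24536 + 7513 = 32049, and 00111110100110001 = 16384 + 8192 + 4096 + 2048 + 1024 + 256 + 32 + 16 + 1 = 32049 ✓



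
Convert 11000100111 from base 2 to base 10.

Sum of powers of 2 for each 1-bit:
2^0 + 2^1 + 2^2 + 2^5 + 2^9 + 2^10
= 1 + 2 + 4 + 32 + 512 + 1024
= 1575



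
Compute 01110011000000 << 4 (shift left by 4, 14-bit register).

Original: 01110011000000 (decimal 7360)
Shift left by 4 positions
Append 4 zeros on the right and drop the 4 high bits that overflow the 14-bit width
Result: 00110000000000 (decimal 3072)
Equivalent: 7360 << 4 = 7360 × 2^4 = 117760, truncated to 14 bits = 3072



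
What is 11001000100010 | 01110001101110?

OR: 1 when either bit is 1
  11001000100010
| 01110001101110
----------------
  11111001101110
Decimal: 12834 | 7278 = 15982



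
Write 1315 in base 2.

Using repeated division by 2:
1315 ÷ 2 = 657 remainder 1
657 ÷ 2 = 328 remainder 1
328 ÷ 2 = 164 remainder 0
164 ÷ 2 = 82 remainder 0
82 ÷ 2 = 41 remainder 0
41 ÷ 2 = 20 remainder 1
20 ÷ 2 = 10 remainder 0
10 ÷ 2 = 5 remainder 0
5 ÷ 2 = 2 remainder 1
2 ÷ 2 = 1 remainder 0
1 ÷ 2 = 0 remainder 1
Reading remainders bottom to top: 10100100011



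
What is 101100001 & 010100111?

AND: 1 only when both bits are 1
  101100001
& 010100111
-----------
  000100001
Decimal: 353 & 167 = 33



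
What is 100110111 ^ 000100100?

XOR: 1 when bits differ
  100110111
^ 000100100
-----------
  100010011
Decimal: 311 ^ 36 = 275



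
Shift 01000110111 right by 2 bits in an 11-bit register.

Original: 01000110111 (decimal 567)
Shift right by 2 positions
Drop the 2 low bits; fill with zeros on the left
Result: 00010001101 (decimal 141)
Equivalent: 567 >> 2 = 567 ÷ 2^2 = 141



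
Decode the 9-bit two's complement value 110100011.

Binary: 110100011
Sign bit: 1 (negative)
Invert: 001011100
Add 1:  001011101
Magnitude: 001011101 = 64 + 16 + 8 + 4 + 1 = 93
Value: -93



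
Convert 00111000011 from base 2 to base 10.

Sum of powers of 2 for each 1-bit:
2^0 + 2^1 + 2^6 + 2^7 + 2^8
= 1 + 2 + 64 + 128 + 256
= 451



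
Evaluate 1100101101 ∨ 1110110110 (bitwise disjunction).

OR: 1 when either bit is 1
  1100101101
| 1110110110
------------
  1110111111
Decimal: 813 | 950 = 959



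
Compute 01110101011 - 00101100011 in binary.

Method 1 - Direct subtraction (column by column from the right: bit − bit − borrow-in; if negative, add 2 and borrow 1 from the next column):
borrow: 00010000000
        01110101011
-       00101100011
-------------------
        01001001000

Method 2 - Add two's complement:
Two's complement of 00101100011: invert → 11010011100, add 1 → 11010011101
  01110101011
+ 11010011101
-------------
 101001001000  (end carry out of the top bit = 1)
Discarding the end carry: 01001001000
Decimal check:
  01110101011 = 512 + 256 + 128 + 32 + 8 + 2 + 1 = 939
  00101100011 = 256 + 64 + 32 + 2 + 1 = 355
  939 - 355 = 584, and 01001001000 = 512 + 64 + 8 = 584 ✓



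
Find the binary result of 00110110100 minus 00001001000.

Method 1 - Direct subtraction (column by column from the right: bit − bit − borrow-in; if negative, add 2 and borrow 1 from the next column):
borrow: 00010010000
        00110110100
-       00001001000
-------------------
        00101101100

Method 2 - Add two's complement:
Two's complement of 00001001000: invert → 11110110111, add 1 → 11110111000
  00110110100
+ 11110111000
-------------
 100101101100  (end carry out of the top bit = 1)
Discarding the end carry: 00101101100
Decimal check:
  00110110100 = 256 + 128 + 32 + 16 + 4 = 436
  00001001000 = 64 + 8 = 72
  436 - 72 = 364, and 00101101100 = 256 + 64 + 32 + 8 + 4 = 364 ✓



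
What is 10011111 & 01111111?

AND: 1 only when both bits are 1
  10011111
& 01111111
----------
  00011111
Decimal: 159 & 127 = 31



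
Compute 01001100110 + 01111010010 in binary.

Add column by column from the right: bit + bit + carry-in; write the sum mod 2, carry 1 when the sum is 2 or 3.
carry:  11110001100
        01001100110
+       01111010010
-------------------
       011000111000
(the carry out of the leftmost column, 0, becomes the leading bit)
Decimal check:
  01001100110 = 512 + 64 + 32 + 4 + 2 = 614
  01111010010 = 512 + 256 + 128 + 64 + 16 + 2 = 978
  614 + 978 = 1592, and 011000111000 = 1024 + 512 + 32 + 16 + 8 = 1592 ✓



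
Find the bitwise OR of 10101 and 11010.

OR: 1 when either bit is 1
  10101
| 11010
-------
  11111
Decimal: 21 | 26 = 31



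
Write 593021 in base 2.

Using repeated division by 2:
593021 ÷ 2 = 296510 remainder 1
296510 ÷ 2 = 148255 remainder 0
148255 ÷ 2 = 74127 remainder 1
74127 ÷ 2 = 37063 remainder 1
37063 ÷ 2 = 18531 remainder 1
18531 ÷ 2 = 9265 remainder 1
9265 ÷ 2 = 4632 remainder 1
4632 ÷ 2 = 2316 remainder 0
2316 ÷ 2 = 1158 remainder 0
1158 ÷ 2 = 579 remainder 0
579 ÷ 2 = 289 remainder 1
289 ÷ 2 = 144 remainder 1
144 ÷ 2 = 72 remainder 0
72 ÷ 2 = 36 remainder 0
36 ÷ 2 = 18 remainder 0
18 ÷ 2 = 9 remainder 0
9 ÷ 2 = 4 remainder 1
4 ÷ 2 = 2 remainder 0
2 ÷ 2 = 1 remainder 0
1 ÷ 2 = 0 remainder 1
Reading remainders bottom to top: 10010000110001111101



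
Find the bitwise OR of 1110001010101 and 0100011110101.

OR: 1 when either bit is 1
  1110001010101
| 0100011110101
---------------
  1110011110101
Decimal: 7253 | 2293 = 7413



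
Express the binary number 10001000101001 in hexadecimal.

Group into 4-bit nibbles from right:
  0010 = 2
  0010 = 2
  0010 = 2
  1001 = 9
Result: 2229



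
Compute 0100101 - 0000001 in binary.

Method 1 - Direct subtraction (column by column from the right: bit − bit − borrow-in; if negative, add 2 and borrow 1 from the next column):
borrow: 0000000
        0100101
-       0000001
---------------
        0100100

Method 2 - Add two's complement:
Two's complement of 0000001: invert → 1111110, add 1 → 1111111
  0100101
+ 1111111
---------
 10100100  (end carry out of the top bit = 1)
Discarding the end carry: 0100100
Decimal check:
  0100101 = 32 + 4 + 1 = 37
  0000001 = 1
  37 - 1 = 36, and 0100100 = 32 + 4 = 36 ✓



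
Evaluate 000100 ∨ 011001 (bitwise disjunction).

OR: 1 when either bit is 1
  000100
| 011001
--------
  011101
Decimal: 4 | 25 = 29



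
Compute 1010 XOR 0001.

XOR: 1 when bits differ
  1010
^ 0001
------
  1011
Decimal: 10 ^ 1 = 11



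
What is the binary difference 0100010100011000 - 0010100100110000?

Method 1 - Direct subtraction (column by column from the right: bit − bit − borrow-in; if negative, add 2 and borrow 1 from the next column):
borrow: 0111011111000000
        0100010100011000
-       0010100100110000
------------------------
        0001101111101000

Method 2 - Add two's complement:
Two's complement of 0010100100110000: invert → 1101011011001111, add 1 → 1101011011010000
  0100010100011000
+ 1101011011010000
------------------
 10001101111101000  (end carry out of the top bit = 1)
Discarding the end carry: 0001101111101000
Decimal check:
  0100010100011000 = 16384 + 1024 + 256 + 16 + 8 = 17688
  0010100100110000 = 8192 + 2048 + 256 + 32 + 16 = 10544
  17688 - 10544 = 7144, and 0001101111101000 = 4096 + 2048 + 512 + 256 + 128 + 64 + 32 + 8 = 7144 ✓



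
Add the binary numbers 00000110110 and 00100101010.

Add column by column from the right: bit + bit + carry-in; write the sum mod 2, carry 1 when the sum is 2 or 3.
carry:  00001111100
        00000110110
+       00100101010
-------------------
       000101100000
(the carry out of the leftmost column, 0, becomes the leading bit)
Decimal check:
  00000110110 = 32 + 16 + 4 + 2 = 54
  00100101010 = 256 + 32 + 8 + 2 = 298
  54 + 298 = 352, and 000101100000 = 256 + 64 + 32 = 352 ✓



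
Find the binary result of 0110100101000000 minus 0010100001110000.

Method 1 - Direct subtraction (column by column from the right: bit − bit − borrow-in; if negative, add 2 and borrow 1 from the next column):
borrow: 0000000111100000
        0110100101000000
-       0010100001110000
------------------------
        0100000011010000

Method 2 - Add two's complement:
Two's complement of 0010100001110000: invert → 1101011110001111, add 1 → 1101011110010000
  0110100101000000
+ 1101011110010000
------------------
 10100000011010000  (end carry out of the top bit = 1)
Discarding the end carry: 0100000011010000
Decimal check:
  0110100101000000 = 16384 + 8192 + 2048 + 256 + 64 = 26944
  0010100001110000 = 8192 + 2048 + 64 + 32 + 16 = 10352
  26944 - 10352 = 16592, and 0100000011010000 = 16384 + 128 + 64 + 16 = 16592 ✓



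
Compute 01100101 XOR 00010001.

XOR: 1 when bits differ
  01100101
^ 00010001
----------
  01110100
Decimal: 101 ^ 17 = 116



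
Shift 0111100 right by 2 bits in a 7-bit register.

Original: 0111100 (decimal 60)
Shift right by 2 positions
Drop the 2 low bits; fill with zeros on the left
Result: 0001111 (decimal 15)
Equivalent: 60 >> 2 = 60 ÷ 2^2 = 15



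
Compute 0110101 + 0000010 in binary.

Add column by column from the right: bit + bit + carry-in; write the sum mod 2, carry 1 when the sum is 2 or 3.
carry:  0000000
        0110101
+       0000010
---------------
       00110111
(the carry out of the leftmost column, 0, becomes the leading bit)
Decimal check:
  0110101 = 32 + 16 + 4 + 1 = 53
  0000010 = 2
  53 + 2 = 55, and 00110111 = 32 + 16 + 4 + 2 + 1 = 55 ✓



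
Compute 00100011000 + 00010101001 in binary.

Add column by column from the right: bit + bit + carry-in; write the sum mod 2, carry 1 when the sum is 2 or 3.
carry:  00001110000
        00100011000
+       00010101001
-------------------
       000111000001
(the carry out of the leftmost column, 0, becomes the leading bit)
Decimal check:
  00100011000 = 256 + 16 + 8 = 280
  00010101001 = 128 + 32 + 8 + 1 = 169
  280 + 169 = 449, and 000111000001 = 256 + 128 + 64 + 1 = 449 ✓



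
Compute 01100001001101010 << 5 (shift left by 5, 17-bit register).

Original: 01100001001101010 (decimal 49770)
Shift left by 5 positions
Append 5 zeros on the right and drop the 5 high bits that overflow the 17-bit width
Result: 00100110101000000 (decimal 19776)
Equivalent: 49770 << 5 = 49770 × 2^5 = 1592640, truncated to 17 bits = 19776



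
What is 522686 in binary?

Using repeated division by 2:
522686 ÷ 2 = 261343 remainder 0
261343 ÷ 2 = 130671 remainder 1
130671 ÷ 2 = 65335 remainder 1
65335 ÷ 2 = 32667 remainder 1
32667 ÷ 2 = 16333 remainder 1
16333 ÷ 2 = 8166 remainder 1
8166 ÷ 2 = 4083 remainder 0
4083 ÷ 2 = 2041 remainder 1
2041 ÷ 2 = 1020 remainder 1
1020 ÷ 2 = 510 remainder 0
510 ÷ 2 = 255 remainder 0
255 ÷ 2 = 127 remainder 1
127 ÷ 2 = 63 remainder 1
63 ÷ 2 = 31 remainder 1
31 ÷ 2 = 15 remainder 1
15 ÷ 2 = 7 remainder 1
7 ÷ 2 = 3 remainder 1
3 ÷ 2 = 1 remainder 1
1 ÷ 2 = 0 remainder 1
Reading remainders bottom to top: 1111111100110111110



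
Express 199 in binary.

Using repeated division by 2:
199 ÷ 2 = 99 remainder 1
99 ÷ 2 = 49 remainder 1
49 ÷ 2 = 24 remainder 1
24 ÷ 2 = 12 remainder 0
12 ÷ 2 = 6 remainder 0
6 ÷ 2 = 3 remainder 0
3 ÷ 2 = 1 remainder 1
1 ÷ 2 = 0 remainder 1
Reading remainders bottom to top: 11000111



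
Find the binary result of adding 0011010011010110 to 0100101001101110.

Add column by column from the right: bit + bit + carry-in; write the sum mod 2, carry 1 when the sum is 2 or 3.
carry:  0000000111111100
        0011010011010110
+       0100101001101110
------------------------
       00111111101000100
(the carry out of the leftmost column, 0, becomes the leading bit)
Decimal check:
  0011010011010110 = 8192 + 4096 + 1024 + 128 + 64 + 16 + 4 + 2 = 13526
  0100101001101110 = 16384 + 2048 + 512 + 64 + 32 + 8 + 4 + 2 = 19054
  13526 + 19054 = 32580, and 00111111101000100 = 16384 + 8192 + 4096 + 2048 + 1024 + 512 + 256 + 64 + 4 = 32580 ✓



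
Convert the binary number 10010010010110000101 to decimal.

Sum of powers of 2 for each 1-bit:
2^0 + 2^2 + 2^7 + 2^8 + 2^10 + 2^13 + 2^16 + 2^19
= 1 + 4 + 128 + 256 + 1024 + 8192 + 65536 + 524288
= 599429



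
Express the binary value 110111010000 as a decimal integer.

Sum of powers of 2 for each 1-bit:
2^4 + 2^6 + 2^7 + 2^8 + 2^10 + 2^11
= 16 + 64 + 128 + 256 + 1024 + 2048
= 3536



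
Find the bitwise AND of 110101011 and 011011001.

AND: 1 only when both bits are 1
  110101011
& 011011001
-----------
  010001001
Decimal: 427 & 217 = 137



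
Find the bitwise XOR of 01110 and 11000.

XOR: 1 when bits differ
  01110
^ 11000
-------
  10110
Decimal: 14 ^ 24 = 22



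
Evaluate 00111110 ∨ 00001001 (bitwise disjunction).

OR: 1 when either bit is 1
  00111110
| 00001001
----------
  00111111
Decimal: 62 | 9 = 63



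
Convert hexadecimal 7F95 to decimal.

Expand by place value (powers of 16):
Digit values: F = 15
7F95 = 7 × 16^3 + 15 × 16^2 + 9 × 16^1 + 5 × 16^0
= 7 × 4096 + 15 × 256 + 9 × 16 + 5 × 1
= 28672 + 3840 + 144 + 5
= 32661



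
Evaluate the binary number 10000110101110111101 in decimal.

Sum of powers of 2 for each 1-bit:
2^0 + 2^2 + 2^3 + 2^4 + 2^5 + 2^7 + 2^8 + 2^9 + 2^11 + 2^13 + 2^14 + 2^19
= 1 + 4 + 8 + 16 + 32 + 128 + 256 + 512 + 2048 + 8192 + 16384 + 524288
= 551869



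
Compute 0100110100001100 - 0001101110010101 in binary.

Method 1 - Direct subtraction (column by column from the right: bit − bit − borrow-in; if negative, add 2 and borrow 1 from the next column):
borrow: 0110011111101110
        0100110100001100
-       0001101110010101
------------------------
        0011000101110111

Method 2 - Add two's complement:
Two's complement of 0001101110010101: invert → 1110010001101010, add 1 → 1110010001101011
  0100110100001100
+ 1110010001101011
------------------
 10011000101110111  (end carry out of the top bit = 1)
Discarding the end carry: 0011000101110111
Decimal check:
  0100110100001100 = 16384 + 2048 + 1024 + 256 + 8 + 4 = 19724
  0001101110010101 = 4096 + 2048 + 512 + 256 + 128 + 16 + 4 + 1 = 7061
  19724 - 7061 = 12663, and 0011000101110111 = 8192 + 4096 + 256 + 64 + 32 + 16 + 4 + 2 + 1 = 12663 ✓



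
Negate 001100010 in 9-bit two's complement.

Original: 001100010
Step 1 - Invert all bits: 110011101
Step 2 - Add 1: 110011110
Verification: 001100010 + 110011110 = 1000000000; discarding the end carry (carry out of the top bit) leaves the 9-bit value 000000000, as required for x + (-x)



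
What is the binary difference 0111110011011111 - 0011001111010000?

Method 1 - Direct subtraction (column by column from the right: bit − bit − borrow-in; if negative, add 2 and borrow 1 from the next column):
borrow: 0000011000000000
        0111110011011111
-       0011001111010000
------------------------
        0100100100001111

Method 2 - Add two's complement:
Two's complement of 0011001111010000: invert → 1100110000101111, add 1 → 1100110000110000
  0111110011011111
+ 1100110000110000
------------------
 10100100100001111  (end carry out of the top bit = 1)
Discarding the end carry: 0100100100001111
Decimal check:
  0111110011011111 = 16384 + 8192 + 4096 + 2048 + 1024 + 128 + 64 + 16 + 8 + 4 + 2 + 1 = 31967
  0011001111010000 = 8192 + 4096 + 512 + 256 + 128 + 64 + 16 = 13264
  31967 - 13264 = 18703, and 0100100100001111 = 16384 + 2048 + 256 + 8 + 4 + 2 + 1 = 18703 ✓



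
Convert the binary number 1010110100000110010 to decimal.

Sum of powers of 2 for each 1-bit:
2^1 + 2^4 + 2^5 + 2^11 + 2^13 + 2^14 + 2^16 + 2^18
= 2 + 16 + 32 + 2048 + 8192 + 16384 + 65536 + 262144
= 354354



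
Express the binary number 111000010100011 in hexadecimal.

Group into 4-bit nibbles from right:
  0111 = 7
  0000 = 0
  1010 = A
  0011 = 3
Result: 70A3



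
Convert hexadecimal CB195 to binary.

Convert each hex digit to 4 bits:
  C = 1100
  B = 1011
  1 = 0001
  9 = 1001
  5 = 0101
Concatenate: 11001011000110010101



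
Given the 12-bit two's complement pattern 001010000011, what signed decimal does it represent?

Binary: 001010000011
Sign bit: 0 (non-negative)
Read directly as an unsigned value:
001010000011 = 512 + 128 + 2 + 1 = 643
Value: 643



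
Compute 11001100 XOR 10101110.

XOR: 1 when bits differ
  11001100
^ 10101110
----------
  01100010
Decimal: 204 ^ 174 = 98



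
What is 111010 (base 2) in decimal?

Sum of powers of 2 for each 1-bit:
2^1 + 2^3 + 2^4 + 2^5
= 2 + 8 + 16 + 32
= 58



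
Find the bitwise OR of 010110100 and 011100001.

OR: 1 when either bit is 1
  010110100
| 011100001
-----------
  011110101
Decimal: 180 | 225 = 245



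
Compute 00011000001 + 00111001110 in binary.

Add column by column from the right: bit + bit + carry-in; write the sum mod 2, carry 1 when the sum is 2 or 3.
carry:  01110000000
        00011000001
+       00111001110
-------------------
       001010001111
(the carry out of the leftmost column, 0, becomes the leading bit)
Decimal check:
  00011000001 = 128 + 64 + 1 = 193
  00111001110 = 256 + 128 + 64 + 8 + 4 + 2 = 462
  193 + 462 = 655, and 001010001111 = 512 + 128 + 8 + 4 + 2 + 1 = 655 ✓



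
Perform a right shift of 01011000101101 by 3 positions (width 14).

Original: 01011000101101 (decimal 5677)
Shift right by 3 positions
Drop the 3 low bits; fill with zeros on the left
Result: 00001011000101 (decimal 709)
Equivalent: 5677 >> 3 = 5677 ÷ 2^3 = 709



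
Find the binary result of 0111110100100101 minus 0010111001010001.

Method 1 - Direct subtraction (column by column from the right: bit − bit − borrow-in; if negative, add 2 and borrow 1 from the next column):
borrow: 0001110110100000
        0111110100100101
-       0010111001010001
------------------------
        0100111011010100

Method 2 - Add two's complement:
Two's complement of 0010111001010001: invert → 1101000110101110, add 1 → 1101000110101111
  0111110100100101
+ 1101000110101111
------------------
 10100111011010100  (end carry out of the top bit = 1)
Discarding the end carry: 0100111011010100
Decimal check:
  0111110100100101 = 16384 + 8192 + 4096 + 2048 + 1024 + 256 + 32 + 4 + 1 = 32037
  0010111001010001 = 8192 + 2048 + 1024 + 512 + 64 + 16 + 1 = 11857
  32037 - 11857 = 20180, and 0100111011010100 = 16384 + 2048 + 1024 + 512 + 128 + 64 + 16 + 4 = 20180 ✓



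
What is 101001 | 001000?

OR: 1 when either bit is 1
  101001
| 001000
--------
  101001
Decimal: 41 | 8 = 41



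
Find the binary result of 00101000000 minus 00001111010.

Method 1 - Direct subtraction (column by column from the right: bit − bit − borrow-in; if negative, add 2 and borrow 1 from the next column):
borrow: 00111111100
        00101000000
-       00001111010
-------------------
        00011000110

Method 2 - Add two's complement:
Two's complement of 00001111010: invert → 11110000101, add 1 → 11110000110
  00101000000
+ 11110000110
-------------
 100011000110  (end carry out of the top bit = 1)
Discarding the end carry: 00011000110
Decimal check:
  00101000000 = 256 + 64 = 320
  00001111010 = 64 + 32 + 16 + 8 + 2 = 122
  320 - 122 = 198, and 00011000110 = 128 + 64 + 4 + 2 = 198 ✓



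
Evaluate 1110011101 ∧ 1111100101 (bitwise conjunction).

AND: 1 only when both bits are 1
  1110011101
& 1111100101
------------
  1110000101
Decimal: 925 & 997 = 901



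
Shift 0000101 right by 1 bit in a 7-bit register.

Original: 0000101 (decimal 5)
Shift right by 1 position
Drop the 1 low bit; fill with zero on the left
Result: 0000010 (decimal 2)
Equivalent: 5 >> 1 = 5 ÷ 2^1 = 2



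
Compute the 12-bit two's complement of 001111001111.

Original: 001111001111
Step 1 - Invert all bits: 110000110000
Step 2 - Add 1: 110000110001
Verification: 001111001111 + 110000110001 = 1000000000000; discarding the end carry (carry out of the top bit) leaves the 12-bit value 000000000000, as required for x + (-x)



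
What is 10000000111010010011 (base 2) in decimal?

Sum of powers of 2 for each 1-bit:
2^0 + 2^1 + 2^4 + 2^7 + 2^9 + 2^10 + 2^11 + 2^19
= 1 + 2 + 16 + 128 + 512 + 1024 + 2048 + 524288
= 528019



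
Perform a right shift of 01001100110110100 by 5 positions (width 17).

Original: 01001100110110100 (decimal 39348)
Shift right by 5 positions
Drop the 5 low bits; fill with zeros on the left
Result: 00000010011001101 (decimal 1229)
Equivalent: 39348 >> 5 = 39348 ÷ 2^5 = 1229



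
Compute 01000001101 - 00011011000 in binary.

Method 1 - Direct subtraction (column by column from the right: bit − bit − borrow-in; if negative, add 2 and borrow 1 from the next column):
borrow: 01111100000
        01000001101
-       00011011000
-------------------
        00100110101

Method 2 - Add two's complement:
Two's complement of 00011011000: invert → 11100100111, add 1 → 11100101000
  01000001101
+ 11100101000
-------------
 100100110101  (end carry out of the top bit = 1)
Discarding the end carry: 00100110101
Decimal check:
  01000001101 = 512 + 8 + 4 + 1 = 525
  00011011000 = 128 + 64 + 16 + 8 = 216
  525 - 216 = 309, and 00100110101 = 256 + 32 + 16 + 4 + 1 = 309 ✓



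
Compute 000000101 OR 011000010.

OR: 1 when either bit is 1
  000000101
| 011000010
-----------
  011000111
Decimal: 5 | 194 = 199



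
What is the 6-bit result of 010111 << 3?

Original: 010111 (decimal 23)
Shift left by 3 positions
Append 3 zeros on the right and drop the 3 high bits that overflow the 6-bit width
Result: 111000 (decimal 56)
Equivalent: 23 << 3 = 23 × 2^3 = 184, truncated to 6 bits = 56



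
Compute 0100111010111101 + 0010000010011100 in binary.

Add column by column from the right: bit + bit + carry-in; write the sum mod 2, carry 1 when the sum is 2 or 3.
carry:  0000000101111000
        0100111010111101
+       0010000010011100
------------------------
       00110111101011001
(the carry out of the leftmost column, 0, becomes the leading bit)
Decimal check:
  0100111010111101 = 16384 + 2048 + 1024 + 512 + 128 + 32 + 16 + 8 + 4 + 1 = 20157
  0010000010011100 = 8192 + 128 + 16 + 8 + 4 = 8348
  20157 + 8348 = 28505, and 00110111101011001 = 16384 + 8192 + 2048 + 1024 + 512 + 256 + 64 + 16 + 8 + 1 = 28505 ✓



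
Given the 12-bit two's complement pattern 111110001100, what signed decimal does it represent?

Binary: 111110001100
Sign bit: 1 (negative)
Invert: 000001110011
Add 1:  000001110100
Magnitude: 000001110100 = 64 + 32 + 16 + 4 = 116
Value: -116



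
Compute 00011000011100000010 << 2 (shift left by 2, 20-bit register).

Original: 00011000011100000010 (decimal 100098)
Shift left by 2 positions
Append 2 zeros on the right
Result: 01100001110000001000 (decimal 400392)
Equivalent: 100098 << 2 = 100098 × 2^2 = 400392



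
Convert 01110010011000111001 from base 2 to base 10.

Sum of powers of 2 for each 1-bit:
2^0 + 2^3 + 2^4 + 2^5 + 2^9 + 2^10 + 2^13 + 2^16 + 2^17 + 2^18
= 1 + 8 + 16 + 32 + 512 + 1024 + 8192 + 65536 + 131072 + 262144
= 468537



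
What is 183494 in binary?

Using repeated division by 2:
183494 ÷ 2 = 91747 remainder 0
91747 ÷ 2 = 45873 remainder 1
45873 ÷ 2 = 22936 remainder 1
22936 ÷ 2 = 11468 remainder 0
11468 ÷ 2 = 5734 remainder 0
5734 ÷ 2 = 2867 remainder 0
2867 ÷ 2 = 1433 remainder 1
1433 ÷ 2 = 716 remainder 1
716 ÷ 2 = 358 remainder 0
358 ÷ 2 = 179 remainder 0
179 ÷ 2 = 89 remainder 1
89 ÷ 2 = 44 remainder 1
44 ÷ 2 = 22 remainder 0
22 ÷ 2 = 11 remainder 0
11 ÷ 2 = 5 remainder 1
5 ÷ 2 = 2 remainder 1
2 ÷ 2 = 1 remainder 0
1 ÷ 2 = 0 remainder 1
Reading remainders bottom to top: 101100110011000110



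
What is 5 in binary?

Using repeated division by 2:
5 ÷ 2 = 2 remainder 1
2 ÷ 2 = 1 remainder 0
1 ÷ 2 = 0 remainder 1
Reading remainders bottom to top: 101

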